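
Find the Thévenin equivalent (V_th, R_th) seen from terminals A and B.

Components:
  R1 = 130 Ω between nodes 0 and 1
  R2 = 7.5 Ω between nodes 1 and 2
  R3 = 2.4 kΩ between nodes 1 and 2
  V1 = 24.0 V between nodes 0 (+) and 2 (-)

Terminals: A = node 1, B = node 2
Step 1 — V_th is the open-circuit voltage V_A - V_B (nothing connected across the terminals).
Nodal analysis, taking node 2 as the 0 V reference.
Source V1 fixes V_0 = 24 V.
KCL at each unknown node (sum of currents leaving = 0; resistances in Ω):
  Node 1: (V_1 - 24)/130 + (V_1 - 0)/7.5 + (V_1 - 0)/2400 = 0
Collecting terms: 0.1414 × V_1 = 0.1846  =>  V_1 = 1.305 V
V_th = V_1 - V_2 = 1.305 - 0 = 1.305 V
Step 2 — R_th: zero the source — replace V1 by a short circuit (node 2 merges into node 0) — and find the resistance seen between A (node 1) and B (node 0).
Reduce the network between node 1 (A) and node 0 (B) by series/parallel combination:
  Rp1 = R1 ‖ R2 ‖ R3 (parallel, all between nodes 0 and 1) = 1/(1/130 + 1/7.5 + 1/2400) = 7.07 Ω
R_th = 7.07 Ω

Final answer: V_th = 1.305 V, R_th = 7.07 Ω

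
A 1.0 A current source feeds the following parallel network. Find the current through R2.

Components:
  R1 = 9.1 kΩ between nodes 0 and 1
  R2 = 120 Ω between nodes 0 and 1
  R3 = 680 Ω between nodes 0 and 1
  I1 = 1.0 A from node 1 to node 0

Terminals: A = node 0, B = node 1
All resistors sit directly between nodes 0 and 1, so they are in parallel and share one voltage V; the full source current 1 A splits among them.
1/R_par = 1/9100 + 1/120 + 1/680 = 0.009914 S  =>  R_par = 100.9 Ω
V = I × R_par = 1 × 100.9 = 100.9 V
I_R2 = V/R2 = 100.9/120 = 0.8406 A

Final answer: 0.8406 A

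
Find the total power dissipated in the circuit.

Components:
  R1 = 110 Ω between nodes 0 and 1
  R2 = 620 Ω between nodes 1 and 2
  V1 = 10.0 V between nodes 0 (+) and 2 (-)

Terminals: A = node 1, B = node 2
Nodal analysis, taking node 2 as the 0 V reference.
Source V1 fixes V_0 = 10 V.
KCL at each unknown node (sum of currents leaving = 0; resistances in Ω):
  Node 1: (V_1 - 10)/110 + (V_1 - 0)/620 = 0
Collecting terms: 0.0107 × V_1 = 0.09091  =>  V_1 = 8.493 V
Power in each resistor, P = (ΔV)²/R:
  P_R1 = (10 - 8.493)²/110 = 0.02064 W
  P_R2 = (8.493 - 0)²/620 = 0.1163 W
P_total = P_R1 + P_R2 = 0.137 W

Final answer: 0.137 W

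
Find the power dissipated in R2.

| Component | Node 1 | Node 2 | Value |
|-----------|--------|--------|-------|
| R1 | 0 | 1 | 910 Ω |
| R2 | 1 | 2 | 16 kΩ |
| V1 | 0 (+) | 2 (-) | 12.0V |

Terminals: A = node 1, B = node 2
Nodal analysis, taking node 2 as the 0 V reference.
Source V1 fixes V_0 = 12 V.
KCL at each unknown node (sum of currents leaving = 0; resistances in Ω):
  Node 1: (V_1 - 12)/910 + (V_1 - 0)/16000 = 0
Collecting terms: 0.001161 × V_1 = 0.01319  =>  V_1 = 11.35 V
I_R2 = (V_1 - V_2)/R2 = (11.35 - 0)/16000 = 0.0007096 A
P_R2 = I_R2² × R2 = (0.0007096)² × 16000 = 0.008057 W

Final answer: 0.008057 W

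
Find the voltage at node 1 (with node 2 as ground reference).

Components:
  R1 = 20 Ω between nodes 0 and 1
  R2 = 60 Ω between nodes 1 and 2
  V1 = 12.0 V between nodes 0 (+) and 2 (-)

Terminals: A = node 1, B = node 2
Nodal analysis, taking node 2 as the 0 V reference.
Source V1 fixes V_0 = 12 V.
KCL at each unknown node (sum of currents leaving = 0; resistances in Ω):
  Node 1: (V_1 - 12)/20 + (V_1 - 0)/60 = 0
Collecting terms: 0.06667 × V_1 = 0.6  =>  V_1 = 9 V
The requested potential is V_1 = 9 V.

Final answer: V_1 = 9 V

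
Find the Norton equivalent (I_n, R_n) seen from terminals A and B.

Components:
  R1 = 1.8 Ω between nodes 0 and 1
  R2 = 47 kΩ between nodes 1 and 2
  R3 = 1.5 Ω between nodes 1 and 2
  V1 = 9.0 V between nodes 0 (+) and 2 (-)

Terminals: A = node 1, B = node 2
Find the Thévenin equivalent first; then I_n = V_th/R_th and R_n = R_th.
Step 1 — V_th is the open-circuit voltage V_A - V_B (nothing connected across the terminals).
Nodal analysis, taking node 2 as the 0 V reference.
Source V1 fixes V_0 = 9 V.
KCL at each unknown node (sum of currents leaving = 0; resistances in Ω):
  Node 1: (V_1 - 9)/1.8 + (V_1 - 0)/47000 + (V_1 - 0)/1.5 = 0
Collecting terms: 1.222 × V_1 = 5  =>  V_1 = 4.091 V
V_th = V_1 - V_2 = 4.091 - 0 = 4.091 V
Step 2 — R_th: zero the source — replace V1 by a short circuit (node 2 merges into node 0) — and find the resistance seen between A (node 1) and B (node 0).
Reduce the network between node 1 (A) and node 0 (B) by series/parallel combination:
  Rp1 = R1 ‖ R2 ‖ R3 (parallel, all between nodes 0 and 1) = 1/(1/1.8 + 1/47000 + 1/1.5) = 0.8182 Ω
R_th = 0.8182 Ω
I_n = V_th/R_th = 4.091/0.8182 = 5 A, and R_n = R_th = 0.8182 Ω

Final answer: I_n = 5 A, R_n = 0.8182 Ω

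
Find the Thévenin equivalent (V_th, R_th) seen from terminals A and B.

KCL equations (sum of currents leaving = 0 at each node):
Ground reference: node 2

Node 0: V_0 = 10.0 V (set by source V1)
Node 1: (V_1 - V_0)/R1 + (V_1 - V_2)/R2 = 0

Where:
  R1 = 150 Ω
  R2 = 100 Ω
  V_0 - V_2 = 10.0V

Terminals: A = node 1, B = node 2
Step 1 — V_th is the open-circuit voltage V_A - V_B (nothing connected across the terminals).
Nodal analysis, taking node 2 as the 0 V reference.
Source V1 fixes V_0 = 10 V.
KCL at each unknown node (sum of currents leaving = 0; resistances in Ω):
  Node 1: (V_1 - 10)/150 + (V_1 - 0)/100 = 0
Collecting terms: 0.01667 × V_1 = 0.06667  =>  V_1 = 4 V
V_th = V_1 - V_2 = 4 - 0 = 4 V
Step 2 — R_th: zero the source — replace V1 by a short circuit (node 2 merges into node 0) — and find the resistance seen between A (node 1) and B (node 0).
Reduce the network between node 1 (A) and node 0 (B) by series/parallel combination:
  Rp1 = R1 ‖ R2 (parallel, both between nodes 0 and 1) = 1/(1/150 + 1/100) = 60 Ω
R_th = 60 Ω

Final answer: V_th = 4 V, R_th = 60 Ω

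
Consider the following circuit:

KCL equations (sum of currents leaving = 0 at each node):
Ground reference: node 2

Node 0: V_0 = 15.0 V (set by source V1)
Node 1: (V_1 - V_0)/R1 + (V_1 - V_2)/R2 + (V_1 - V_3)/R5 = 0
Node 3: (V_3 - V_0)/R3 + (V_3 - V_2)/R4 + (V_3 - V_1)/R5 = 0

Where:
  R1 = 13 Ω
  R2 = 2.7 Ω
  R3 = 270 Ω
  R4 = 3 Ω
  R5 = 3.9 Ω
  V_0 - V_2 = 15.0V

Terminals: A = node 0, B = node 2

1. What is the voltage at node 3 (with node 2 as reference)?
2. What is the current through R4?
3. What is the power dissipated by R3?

Nodal analysis, taking node 2 as the 0 V reference.
Source V1 fixes V_0 = 15 V.
KCL at each unknown node (sum of currents leaving = 0; resistances in Ω):
  Node 1: (V_1 - 15)/13 + (V_1 - 0)/2.7 + (V_1 - V_3)/3.9 = 0
  Node 3: (V_3 - 15)/270 + (V_3 - 0)/3 + (V_3 - V_1)/3.9 = 0
Collecting terms (coefficients in siemens):
  0.7037·V_1 - 0.2564·V_3 = 1.154
  0.5934·V_3 - 0.2564·V_1 = 0.05556
Determinant D = (0.7037)(0.5934) - (-0.2564)(-0.2564) = 0.3519
V_1 = [(1.154)(0.5934) - (-0.2564)(0.05556)]/D = 1.987 V
V_3 = [(0.7037)(0.05556) - (1.154)(-0.2564)]/D = 0.9519 V
Part 1:
  Read off the nodal solution: V_3 = 0.9519 V
Part 2:
  I_R4 = (V_2 - V_3)/R4 = (0 - 0.9519)/3 = -0.3173 A
  Magnitude: I_R4 = 0.3173 A
Part 3:
  I_R3 = (V_0 - V_3)/R3 = (15 - 0.9519)/270 = 0.05203 A
  P_R3 = I_R3² × R3 = (0.05203)² × 270 = 0.7309 W

Final answers:
1. V_3 = 0.9519 V
2. I_R4 = 0.3173 A
3. P_R3 = 0.7309 W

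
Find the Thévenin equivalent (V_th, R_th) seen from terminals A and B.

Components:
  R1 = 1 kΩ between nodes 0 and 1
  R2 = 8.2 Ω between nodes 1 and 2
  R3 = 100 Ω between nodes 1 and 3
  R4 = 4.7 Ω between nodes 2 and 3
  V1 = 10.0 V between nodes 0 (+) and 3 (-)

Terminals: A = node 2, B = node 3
Step 1 — V_th is the open-circuit voltage V_A - V_B (nothing connected across the terminals).
Nodal analysis, taking node 3 as the 0 V reference.
Source V1 fixes V_0 = 10 V.
KCL at each unknown node (sum of currents leaving = 0; resistances in Ω):
  Node 1: (V_1 - 10)/1000 + (V_1 - V_2)/8.2 + (V_1 - 0)/100 = 0
  Node 2: (V_2 - V_1)/8.2 + (V_2 - 0)/4.7 = 0
Collecting terms (coefficients in siemens):
  0.133·V_1 - 0.122·V_2 = 0.01
  0.3347·V_2 - 0.122·V_1 = 0
Determinant D = (0.133)(0.3347) - (-0.122)(-0.122) = 0.02963
V_1 = [(0.01)(0.3347) - (-0.122)(0)]/D = 0.113 V
V_2 = [(0.133)(0) - (0.01)(-0.122)]/D = 0.04116 V
V_th = V_2 - V_3 = 0.04116 - 0 = 0.04116 V
Step 2 — R_th: zero the source — replace V1 by a short circuit (node 3 merges into node 0) — and find the resistance seen between A (node 2) and B (node 0).
Reduce the network between node 2 (A) and node 0 (B) by series/parallel combination:
  Rp1 = R1 ‖ R3 (parallel, both between nodes 0 and 1) = 1/(1/1000 + 1/100) = 90.91 Ω
  Rs1 = R2 + Rp1 (series, joined only at node 1) = 8.2 + 90.91 = 99.11 Ω
  Rp2 = R4 ‖ Rs1 (parallel, both between nodes 0 and 2) = 1/(1/4.7 + 1/99.11) = 4.487 Ω
R_th = 4.487 Ω

Final answer: V_th = 0.04116 V, R_th = 4.487 Ω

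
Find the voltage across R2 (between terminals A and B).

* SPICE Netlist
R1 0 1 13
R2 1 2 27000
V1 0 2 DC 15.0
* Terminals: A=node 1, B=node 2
R1 and R2 are in series across V1 (node 0 → node 1 → node 2), and the output A–B is taken across R2, so this is a voltage divider.
Series current: I = V1/(R1 + R2) = 15/(13 + 27000) = 15/27010 = 0.0005553 A
V_R2 = I × R2 = V1 × R2/(R1 + R2) = 15 × 27000/27010 = 14.99 V

Final answer: 14.99 V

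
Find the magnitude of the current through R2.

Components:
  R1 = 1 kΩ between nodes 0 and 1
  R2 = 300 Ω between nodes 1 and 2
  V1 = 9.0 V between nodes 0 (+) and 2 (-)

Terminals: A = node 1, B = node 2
Nodal analysis, taking node 2 as the 0 V reference.
Source V1 fixes V_0 = 9 V.
KCL at each unknown node (sum of currents leaving = 0; resistances in Ω):
  Node 1: (V_1 - 9)/1000 + (V_1 - 0)/300 = 0
Collecting terms: 0.004333 × V_1 = 0.009  =>  V_1 = 2.077 V
I_R2 = (V_1 - V_2)/R2 = (2.077 - 0)/300 = 0.006923 A
|I_R2| = 0.006923 A

Final answer: |I_R2| = 0.006923 A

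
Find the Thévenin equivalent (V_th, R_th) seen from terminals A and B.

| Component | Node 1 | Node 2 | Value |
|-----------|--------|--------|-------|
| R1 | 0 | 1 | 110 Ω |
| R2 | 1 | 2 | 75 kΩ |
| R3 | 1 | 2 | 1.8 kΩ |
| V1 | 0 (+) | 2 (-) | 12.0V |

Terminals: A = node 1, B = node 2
Step 1 — V_th is the open-circuit voltage V_A - V_B (nothing connected across the terminals).
Nodal analysis, taking node 2 as the 0 V reference.
Source V1 fixes V_0 = 12 V.
KCL at each unknown node (sum of currents leaving = 0; resistances in Ω):
  Node 1: (V_1 - 12)/110 + (V_1 - 0)/75000 + (V_1 - 0)/1800 = 0
Collecting terms: 0.00966 × V_1 = 0.1091  =>  V_1 = 11.29 V
V_th = V_1 - V_2 = 11.29 - 0 = 11.29 V
Step 2 — R_th: zero the source — replace V1 by a short circuit (node 2 merges into node 0) — and find the resistance seen between A (node 1) and B (node 0).
Reduce the network between node 1 (A) and node 0 (B) by series/parallel combination:
  Rp1 = R1 ‖ R2 ‖ R3 (parallel, all between nodes 0 and 1) = 1/(1/110 + 1/75000 + 1/1800) = 103.5 Ω
R_th = 103.5 Ω

Final answer: V_th = 11.29 V, R_th = 103.5 Ω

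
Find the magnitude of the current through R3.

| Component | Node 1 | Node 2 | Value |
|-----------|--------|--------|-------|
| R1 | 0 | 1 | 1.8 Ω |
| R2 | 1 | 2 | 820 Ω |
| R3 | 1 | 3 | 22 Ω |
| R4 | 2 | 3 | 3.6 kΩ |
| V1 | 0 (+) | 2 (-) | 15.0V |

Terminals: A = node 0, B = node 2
Nodal analysis, taking node 2 as the 0 V reference.
Source V1 fixes V_0 = 15 V.
KCL at each unknown node (sum of currents leaving = 0; resistances in Ω):
  Node 1: (V_1 - 15)/1.8 + (V_1 - 0)/820 + (V_1 - V_3)/22 = 0
  Node 3: (V_3 - V_1)/22 + (V_3 - 0)/3600 = 0
Collecting terms (coefficients in siemens):
  0.6022·V_1 - 0.04545·V_3 = 8.333
  0.04573·V_3 - 0.04545·V_1 = 0
Determinant D = (0.6022)(0.04573) - (-0.04545)(-0.04545) = 0.02548
V_1 = [(8.333)(0.04573) - (-0.04545)(0)]/D = 14.96 V
V_3 = [(0.6022)(0) - (8.333)(-0.04545)]/D = 14.87 V
I_R3 = (V_1 - V_3)/R3 = (14.96 - 14.87)/22 = 0.00413 A
|I_R3| = 0.00413 A

Final answer: |I_R3| = 0.00413 A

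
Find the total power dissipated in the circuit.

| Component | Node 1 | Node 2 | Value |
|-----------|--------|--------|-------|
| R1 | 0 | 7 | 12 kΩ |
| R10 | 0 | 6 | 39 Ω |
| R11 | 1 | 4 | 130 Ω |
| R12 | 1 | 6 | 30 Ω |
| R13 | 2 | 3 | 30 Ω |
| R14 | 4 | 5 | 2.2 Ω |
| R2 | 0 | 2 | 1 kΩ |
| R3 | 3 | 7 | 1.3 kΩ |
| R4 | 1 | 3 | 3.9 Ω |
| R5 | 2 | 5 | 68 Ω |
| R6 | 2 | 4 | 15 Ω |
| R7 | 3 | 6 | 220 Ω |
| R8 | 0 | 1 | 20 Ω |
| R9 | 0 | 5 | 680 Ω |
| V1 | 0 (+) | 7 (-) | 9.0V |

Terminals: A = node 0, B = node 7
Nodal analysis, taking node 7 as the 0 V reference.
Source V1 fixes V_0 = 9 V.
KCL at each unknown node (sum of currents leaving = 0; resistances in Ω):
  Node 1: (V_1 - V_3)/3.9 + (V_1 - 9)/20 + (V_1 - V_4)/130 + (V_1 - V_6)/30 = 0
  Node 2: (V_2 - 9)/1000 + (V_2 - V_5)/68 + (V_2 - V_4)/15 + (V_2 - V_3)/30 = 0
  Node 3: (V_3 - 0)/1300 + (V_3 - V_1)/3.9 + (V_3 - V_6)/220 + (V_3 - V_2)/30 = 0
  Node 4: (V_4 - V_2)/15 + (V_4 - V_1)/130 + (V_4 - V_5)/2.2 = 0
  Node 5: (V_5 - V_2)/68 + (V_5 - 9)/680 + (V_5 - V_4)/2.2 = 0
  Node 6: (V_6 - V_3)/220 + (V_6 - 9)/39 + (V_6 - V_1)/30 = 0
Collecting terms (coefficients in siemens):
  0.3474·V_1 - 0.2564·V_3 - 0.007692·V_4 - 0.03333·V_6 = 0.45
  0.1157·V_2 - 0.03333·V_3 - 0.06667·V_4 - 0.01471·V_5 = 0.009
  0.2951·V_3 - 0.2564·V_1 - 0.03333·V_2 - 0.004545·V_6 = 0
  0.5289·V_4 - 0.007692·V_1 - 0.06667·V_2 - 0.4545·V_5 = 0
  0.4707·V_5 - 0.01471·V_2 - 0.4545·V_4 = 0.01324
  0.06352·V_6 - 0.03333·V_1 - 0.004545·V_3 = 0.2308
Solving these 6 simultaneous equations (Gaussian elimination) gives:
  V_1 = 8.9 V, V_2 = 8.887 V, V_3 = 8.876 V, V_4 = 8.89 V
  V_5 = 8.89 V, V_6 = 8.939 V
Power in each resistor, P = (ΔV)²/R:
  P_R1 = (9 - 0)²/12000 = 0.00675 W
  P_R2 = (9 - 8.887)²/1000 = 0.0000128 W
  P_R3 = (8.876 - 0)²/1300 = 0.06061 W
  P_R4 = (8.9 - 8.876)²/3.9 = 0.0001493 W
  P_R5 = (8.887 - 8.89)²/68 = 0.0000001495 W
  P_R6 = (8.887 - 8.89)²/15 = 0.0000005747 W
  P_R7 = (8.876 - 8.939)²/220 = 0.00001784 W
  P_R8 = (9 - 8.9)²/20 = 0.0004969 W
  P_R9 = (9 - 8.89)²/680 = 0.00001778 W
  P_R10 = (9 - 8.939)²/39 = 0.00009596 W
  P_R11 = (8.9 - 8.89)²/130 = 0.0000008515 W
  P_R12 = (8.9 - 8.939)²/30 = 0.00004945 W
  P_R13 = (8.887 - 8.876)²/30 = 0.000003797 W
  P_R14 = (8.89 - 8.89)²/2.2 = 0.000000029 W
P_total = P_R1 + P_R2 + P_R3 + P_R4 + P_R5 + P_R6 + P_R7 + P_R8 + P_R9 + P_R10 + P_R11 + P_R12 + P_R13 + P_R14 = 0.0682 W

Final answer: 0.0682 W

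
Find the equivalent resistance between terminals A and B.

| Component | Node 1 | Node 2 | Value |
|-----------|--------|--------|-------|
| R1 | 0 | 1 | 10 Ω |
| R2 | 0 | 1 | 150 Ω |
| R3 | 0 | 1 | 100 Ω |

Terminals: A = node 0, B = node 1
Reduce the network between node 0 (A) and node 1 (B) by series/parallel combination:
  Rp1 = R1 ‖ R2 ‖ R3 (parallel, all between nodes 0 and 1) = 1/(1/10 + 1/150 + 1/100) = 8.571 Ω
R_eq = 8.571 Ω

Final answer: 8.571 Ω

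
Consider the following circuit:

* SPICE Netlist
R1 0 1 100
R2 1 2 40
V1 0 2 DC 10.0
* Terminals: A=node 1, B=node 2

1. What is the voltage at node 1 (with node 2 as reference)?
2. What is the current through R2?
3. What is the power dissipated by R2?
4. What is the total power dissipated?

Nodal analysis, taking node 2 as the 0 V reference.
Source V1 fixes V_0 = 10 V.
KCL at each unknown node (sum of currents leaving = 0; resistances in Ω):
  Node 1: (V_1 - 10)/100 + (V_1 - 0)/40 = 0
Collecting terms: 0.035 × V_1 = 0.1  =>  V_1 = 2.857 V
Part 1:
  Read off the nodal solution: V_1 = 2.857 V
Part 2:
  I_R2 = (V_1 - V_2)/R2 = (2.857 - 0)/40 = 0.07143 A
  Magnitude: I_R2 = 0.07143 A
Part 3:
  I_R2 = (V_1 - V_2)/R2 = (2.857 - 0)/40 = 0.07143 A
  P_R2 = I_R2² × R2 = (0.07143)² × 40 = 0.2041 W
Part 4:
  Power in each resistor, P = (ΔV)²/R:
    P_R1 = (10 - 2.857)²/100 = 0.5102 W
    P_R2 = (2.857 - 0)²/40 = 0.2041 W
  P_total = P_R1 + P_R2 = 0.7143 W

Final answers:
1. V_1 = 2.857 V
2. I_R2 = 0.07143 A
3. P_R2 = 0.2041 W
4. P_total = 0.7143 W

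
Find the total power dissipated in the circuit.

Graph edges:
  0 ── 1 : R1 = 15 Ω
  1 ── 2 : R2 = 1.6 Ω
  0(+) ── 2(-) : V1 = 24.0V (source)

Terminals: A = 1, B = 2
Nodal analysis, taking node 2 as the 0 V reference.
Source V1 fixes V_0 = 24 V.
KCL at each unknown node (sum of currents leaving = 0; resistances in Ω):
  Node 1: (V_1 - 24)/15 + (V_1 - 0)/1.6 = 0
Collecting terms: 0.6917 × V_1 = 1.6  =>  V_1 = 2.313 V
Power in each resistor, P = (ΔV)²/R:
  P_R1 = (24 - 2.313)²/15 = 31.35 W
  P_R2 = (2.313 - 0)²/1.6 = 3.344 W
P_total = P_R1 + P_R2 = 34.7 W

Final answer: 34.7 W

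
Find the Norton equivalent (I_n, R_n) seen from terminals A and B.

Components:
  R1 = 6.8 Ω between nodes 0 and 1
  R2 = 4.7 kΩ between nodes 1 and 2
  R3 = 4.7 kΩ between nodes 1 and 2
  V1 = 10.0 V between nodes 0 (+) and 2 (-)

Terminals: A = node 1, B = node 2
Find the Thévenin equivalent first; then I_n = V_th/R_th and R_n = R_th.
Step 1 — V_th is the open-circuit voltage V_A - V_B (nothing connected across the terminals).
Nodal analysis, taking node 2 as the 0 V reference.
Source V1 fixes V_0 = 10 V.
KCL at each unknown node (sum of currents leaving = 0; resistances in Ω):
  Node 1: (V_1 - 10)/6.8 + (V_1 - 0)/4700 + (V_1 - 0)/4700 = 0
Collecting terms: 0.1475 × V_1 = 1.471  =>  V_1 = 9.971 V
V_th = V_1 - V_2 = 9.971 - 0 = 9.971 V
Step 2 — R_th: zero the source — replace V1 by a short circuit (node 2 merges into node 0) — and find the resistance seen between A (node 1) and B (node 0).
Reduce the network between node 1 (A) and node 0 (B) by series/parallel combination:
  Rp1 = R1 ‖ R2 ‖ R3 (parallel, all between nodes 0 and 1) = 1/(1/6.8 + 1/4700 + 1/4700) = 6.78 Ω
R_th = 6.78 Ω
I_n = V_th/R_th = 9.971/6.78 = 1.471 A, and R_n = R_th = 6.78 Ω

Final answer: I_n = 1.471 A, R_n = 6.78 Ω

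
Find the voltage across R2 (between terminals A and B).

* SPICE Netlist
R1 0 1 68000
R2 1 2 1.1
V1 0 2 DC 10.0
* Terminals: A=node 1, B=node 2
R1 and R2 are in series across V1 (node 0 → node 1 → node 2), and the output A–B is taken across R2, so this is a voltage divider.
Series current: I = V1/(R1 + R2) = 10/(68000 + 1.1) = 10/68000 = 0.0001471 A
V_R2 = I × R2 = V1 × R2/(R1 + R2) = 10 × 1.1/68000 = 0.0001618 V

Final answer: 0.0001618 V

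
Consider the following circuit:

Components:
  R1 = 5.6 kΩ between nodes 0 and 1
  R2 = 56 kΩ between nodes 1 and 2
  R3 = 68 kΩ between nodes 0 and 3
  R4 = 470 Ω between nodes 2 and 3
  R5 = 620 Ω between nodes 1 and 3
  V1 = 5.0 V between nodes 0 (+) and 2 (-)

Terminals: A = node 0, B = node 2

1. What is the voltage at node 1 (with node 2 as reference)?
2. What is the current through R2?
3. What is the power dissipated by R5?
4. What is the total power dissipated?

Nodal analysis, taking node 2 as the 0 V reference.
Source V1 fixes V_0 = 5 V.
KCL at each unknown node (sum of currents leaving = 0; resistances in Ω):
  Node 1: (V_1 - 5)/5600 + (V_1 - 0)/56000 + (V_1 - V_3)/620 = 0
  Node 3: (V_3 - 5)/68000 + (V_3 - 0)/470 + (V_3 - V_1)/620 = 0
Collecting terms (coefficients in siemens):
  0.001809·V_1 - 0.001613·V_3 = 0.0008929
  0.003755·V_3 - 0.001613·V_1 = 0.00007353
Determinant D = (0.001809)(0.003755) - (-0.001613)(-0.001613) = 0.000004193
V_1 = [(0.0008929)(0.003755) - (-0.001613)(0.00007353)]/D = 0.8279 V
V_3 = [(0.001809)(0.00007353) - (0.0008929)(-0.001613)]/D = 0.3752 V
Part 1:
  Read off the nodal solution: V_1 = 0.8279 V
Part 2:
  I_R2 = (V_1 - V_2)/R2 = (0.8279 - 0)/56000 = 0.00001478 A
  Magnitude: I_R2 = 0.00001478 A
Part 3:
  I_R5 = (V_1 - V_3)/R5 = (0.8279 - 0.3752)/620 = 0.0007302 A
  P_R5 = I_R5² × R5 = (0.0007302)² × 620 = 0.0003306 W
Part 4:
  Power in each resistor, P = (ΔV)²/R:
    P_R1 = (5 - 0.8279)²/5600 = 0.003108 W
    P_R2 = (0.8279 - 0)²/56000 = 0.00001224 W
    P_R3 = (5 - 0.3752)²/68000 = 0.0003145 W
    P_R4 = (0 - 0.3752)²/470 = 0.0002995 W
    P_R5 = (0.8279 - 0.3752)²/620 = 0.0003306 W
  P_total = P_R1 + P_R2 + P_R3 + P_R4 + P_R5 = 0.004065 W

Final answers:
1. V_1 = 0.8279 V
2. I_R2 = 1.478e-05 A
3. P_R5 = 0.0003306 W
4. P_total = 0.004065 W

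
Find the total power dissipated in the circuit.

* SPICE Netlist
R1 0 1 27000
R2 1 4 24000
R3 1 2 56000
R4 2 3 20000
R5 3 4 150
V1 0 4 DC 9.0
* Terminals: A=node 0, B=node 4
Nodal analysis, taking node 4 as the 0 V reference.
Source V1 fixes V_0 = 9 V.
KCL at each unknown node (sum of currents leaving = 0; resistances in Ω):
  Node 1: (V_1 - 9)/27000 + (V_1 - 0)/24000 + (V_1 - V_2)/56000 = 0
  Node 2: (V_2 - V_1)/56000 + (V_2 - V_3)/20000 = 0
  Node 3: (V_3 - V_2)/20000 + (V_3 - 0)/150 = 0
Collecting terms (coefficients in siemens):
  0.00009656·V_1 - 0.00001786·V_2 = 0.0003333
  0.00006786·V_2 - 0.00001786·V_1 - 0.00005·V_3 = 0
  0.006717·V_3 - 0.00005·V_2 = 0
Solving these 3 simultaneous equations (Gaussian elimination) gives:
  V_1 = 3.63 V, V_2 = 0.9604 V, V_3 = 0.00715 V
Power in each resistor, P = (ΔV)²/R:
  P_R1 = (9 - 3.63)²/27000 = 0.001068 W
  P_R2 = (3.63 - 0)²/24000 = 0.0005489 W
  P_R3 = (3.63 - 0.9604)²/56000 = 0.0001272 W
  P_R4 = (0.9604 - 0.00715)²/20000 = 0.00004544 W
  P_R5 = (0.00715 - 0)²/150 = 0.0000003408 W
P_total = P_R1 + P_R2 + P_R3 + P_R4 + P_R5 = 0.00179 W

Final answer: 0.00179 W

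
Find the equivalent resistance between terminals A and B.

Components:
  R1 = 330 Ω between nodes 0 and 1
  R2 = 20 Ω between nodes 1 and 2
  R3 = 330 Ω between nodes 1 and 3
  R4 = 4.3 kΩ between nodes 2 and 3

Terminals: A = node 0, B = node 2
Reduce the network between node 0 (A) and node 2 (B) by series/parallel combination:
  Rs1 = R3 + R4 (series, joined only at node 3) = 330 + 4300 = 4630 Ω
  Rp1 = R2 ‖ Rs1 (parallel, both between nodes 1 and 2) = 1/(1/20 + 1/4630) = 19.91 Ω
  Rs2 = R1 + Rp1 (series, joined only at node 1) = 330 + 19.91 = 349.9 Ω
R_eq = 349.9 Ω

Final answer: 349.9 Ω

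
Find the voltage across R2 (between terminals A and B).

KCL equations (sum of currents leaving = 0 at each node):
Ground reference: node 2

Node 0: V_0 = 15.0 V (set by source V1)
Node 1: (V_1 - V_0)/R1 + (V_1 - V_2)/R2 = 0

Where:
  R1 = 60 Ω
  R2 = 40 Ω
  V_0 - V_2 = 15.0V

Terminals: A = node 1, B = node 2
R1 and R2 are in series across V1 (node 0 → node 1 → node 2), and the output A–B is taken across R2, so this is a voltage divider.
Series current: I = V1/(R1 + R2) = 15/(60 + 40) = 15/100 = 0.15 A
V_R2 = I × R2 = V1 × R2/(R1 + R2) = 15 × 40/100 = 6 V

Final answer: 6 V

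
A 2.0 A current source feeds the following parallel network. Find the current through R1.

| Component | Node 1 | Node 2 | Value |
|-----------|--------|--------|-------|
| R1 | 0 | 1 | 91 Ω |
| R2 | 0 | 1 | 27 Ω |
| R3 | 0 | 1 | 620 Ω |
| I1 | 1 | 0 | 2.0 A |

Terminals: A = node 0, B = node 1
All resistors sit directly between nodes 0 and 1, so they are in parallel and share one voltage V; the full source current 2 A splits among them.
1/R_par = 1/91 + 1/27 + 1/620 = 0.04964 S  =>  R_par = 20.15 Ω
V = I × R_par = 2 × 20.15 = 40.29 V
I_R1 = V/R1 = 40.29/91 = 0.4428 A

Final answer: 0.4428 A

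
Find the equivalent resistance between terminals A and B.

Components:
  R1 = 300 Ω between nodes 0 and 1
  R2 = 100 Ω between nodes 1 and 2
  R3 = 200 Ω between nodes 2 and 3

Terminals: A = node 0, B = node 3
Reduce the network between node 0 (A) and node 3 (B) by series/parallel combination:
  Rs1 = R1 + R2 (series, joined only at node 1) = 300 + 100 = 400 Ω
  Rs2 = R3 + Rs1 (series, joined only at node 2) = 200 + 400 = 600 Ω
R_eq = 600 Ω

Final answer: 600 Ω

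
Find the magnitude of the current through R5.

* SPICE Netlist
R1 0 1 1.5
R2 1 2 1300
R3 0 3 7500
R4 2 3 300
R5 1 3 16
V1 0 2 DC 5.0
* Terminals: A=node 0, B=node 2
Nodal analysis, taking node 2 as the 0 V reference.
Source V1 fixes V_0 = 5 V.
KCL at each unknown node (sum of currents leaving = 0; resistances in Ω):
  Node 1: (V_1 - 5)/1.5 + (V_1 - 0)/1300 + (V_1 - V_3)/16 = 0
  Node 3: (V_3 - 5)/7500 + (V_3 - 0)/300 + (V_3 - V_1)/16 = 0
Collecting terms (coefficients in siemens):
  0.7299·V_1 - 0.0625·V_3 = 3.333
  0.06597·V_3 - 0.0625·V_1 = 0.0006667
Determinant D = (0.7299)(0.06597) - (-0.0625)(-0.0625) = 0.04425
V_1 = [(3.333)(0.06597) - (-0.0625)(0.0006667)]/D = 4.971 V
V_3 = [(0.7299)(0.0006667) - (3.333)(-0.0625)]/D = 4.72 V
I_R5 = (V_1 - V_3)/R5 = (4.971 - 4.72)/16 = 0.01569 A
|I_R5| = 0.01569 A

Final answer: |I_R5| = 0.01569 A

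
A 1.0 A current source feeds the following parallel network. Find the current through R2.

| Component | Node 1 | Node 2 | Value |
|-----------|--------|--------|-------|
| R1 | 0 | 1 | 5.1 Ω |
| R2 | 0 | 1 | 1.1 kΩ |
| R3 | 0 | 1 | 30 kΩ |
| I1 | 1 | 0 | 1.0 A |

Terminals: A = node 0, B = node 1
All resistors sit directly between nodes 0 and 1, so they are in parallel and share one voltage V; the full source current 1 A splits among them.
1/R_par = 1/5.1 + 1/1100 + 1/30000 = 0.197 S  =>  R_par = 5.076 Ω
V = I × R_par = 1 × 5.076 = 5.076 V
I_R2 = V/R2 = 5.076/1100 = 0.004614 A

Final answer: 0.004614 A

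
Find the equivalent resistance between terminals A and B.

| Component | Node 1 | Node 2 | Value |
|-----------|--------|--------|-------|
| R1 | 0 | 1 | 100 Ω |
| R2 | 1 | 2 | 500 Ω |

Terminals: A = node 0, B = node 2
Reduce the network between node 0 (A) and node 2 (B) by series/parallel combination:
  Rs1 = R1 + R2 (series, joined only at node 1) = 100 + 500 = 600 Ω
R_eq = 600 Ω

Final answer: 600 Ω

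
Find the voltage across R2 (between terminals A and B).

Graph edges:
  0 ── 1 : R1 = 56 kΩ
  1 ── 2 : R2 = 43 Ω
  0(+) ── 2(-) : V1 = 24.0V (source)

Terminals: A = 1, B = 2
R1 and R2 are in series across V1 (node 0 → node 1 → node 2), and the output A–B is taken across R2, so this is a voltage divider.
Series current: I = V1/(R1 + R2) = 24/(56000 + 43) = 24/56040 = 0.0004282 A
V_R2 = I × R2 = V1 × R2/(R1 + R2) = 24 × 43/56040 = 0.01841 V

Final answer: 0.01841 V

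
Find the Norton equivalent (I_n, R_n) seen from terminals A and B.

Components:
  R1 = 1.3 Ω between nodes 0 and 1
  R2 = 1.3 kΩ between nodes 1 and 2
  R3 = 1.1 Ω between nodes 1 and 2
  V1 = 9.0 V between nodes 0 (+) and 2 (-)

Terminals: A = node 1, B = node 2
Find the Thévenin equivalent first; then I_n = V_th/R_th and R_n = R_th.
Step 1 — V_th is the open-circuit voltage V_A - V_B (nothing connected across the terminals).
Nodal analysis, taking node 2 as the 0 V reference.
Source V1 fixes V_0 = 9 V.
KCL at each unknown node (sum of currents leaving = 0; resistances in Ω):
  Node 1: (V_1 - 9)/1.3 + (V_1 - 0)/1300 + (V_1 - 0)/1.1 = 0
Collecting terms: 1.679 × V_1 = 6.923  =>  V_1 = 4.123 V
V_th = V_1 - V_2 = 4.123 - 0 = 4.123 V
Step 2 — R_th: zero the source — replace V1 by a short circuit (node 2 merges into node 0) — and find the resistance seen between A (node 1) and B (node 0).
Reduce the network between node 1 (A) and node 0 (B) by series/parallel combination:
  Rp1 = R1 ‖ R2 ‖ R3 (parallel, all between nodes 0 and 1) = 1/(1/1.3 + 1/1300 + 1/1.1) = 0.5956 Ω
R_th = 0.5956 Ω
I_n = V_th/R_th = 4.123/0.5956 = 6.923 A, and R_n = R_th = 0.5956 Ω

Final answer: I_n = 6.923 A, R_n = 0.5956 Ω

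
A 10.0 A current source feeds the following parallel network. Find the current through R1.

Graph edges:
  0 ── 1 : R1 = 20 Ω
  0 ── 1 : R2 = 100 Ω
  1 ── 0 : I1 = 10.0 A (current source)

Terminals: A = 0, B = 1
All resistors sit directly between nodes 0 and 1, so they are in parallel and share one voltage V; the full source current 10 A splits among them.
1/R_par = 1/20 + 1/100 = 0.06 S  =>  R_par = 16.67 Ω
V = I × R_par = 10 × 16.67 = 166.7 V
I_R1 = V/R1 = 166.7/20 = 8.333 A

Final answer: 8.333 A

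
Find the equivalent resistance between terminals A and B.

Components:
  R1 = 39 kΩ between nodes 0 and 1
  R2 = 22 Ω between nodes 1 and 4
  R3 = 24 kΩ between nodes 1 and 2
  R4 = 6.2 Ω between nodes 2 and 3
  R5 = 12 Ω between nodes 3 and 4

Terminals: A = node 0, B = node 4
Reduce the network between node 0 (A) and node 4 (B) by series/parallel combination:
  Rs1 = R3 + R4 (series, joined only at node 2) = 24000 + 6.2 = 24010 Ω
  Rs2 = R5 + Rs1 (series, joined only at node 3) = 12 + 24010 = 24020 Ω
  Rp1 = R2 ‖ Rs2 (parallel, both between nodes 1 and 4) = 1/(1/22 + 1/24020) = 21.98 Ω
  Rs3 = R1 + Rp1 (series, joined only at node 1) = 39000 + 21.98 = 39020 Ω
R_eq = 39.02 kΩ

Final answer: 39.02 kΩ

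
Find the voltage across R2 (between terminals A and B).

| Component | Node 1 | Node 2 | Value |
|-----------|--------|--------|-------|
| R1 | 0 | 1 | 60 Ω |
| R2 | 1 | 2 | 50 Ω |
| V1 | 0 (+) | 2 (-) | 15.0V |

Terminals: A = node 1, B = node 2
R1 and R2 are in series across V1 (node 0 → node 1 → node 2), and the output A–B is taken across R2, so this is a voltage divider.
Series current: I = V1/(R1 + R2) = 15/(60 + 50) = 15/110 = 0.1364 A
V_R2 = I × R2 = V1 × R2/(R1 + R2) = 15 × 50/110 = 6.818 V

Final answer: 6.818 V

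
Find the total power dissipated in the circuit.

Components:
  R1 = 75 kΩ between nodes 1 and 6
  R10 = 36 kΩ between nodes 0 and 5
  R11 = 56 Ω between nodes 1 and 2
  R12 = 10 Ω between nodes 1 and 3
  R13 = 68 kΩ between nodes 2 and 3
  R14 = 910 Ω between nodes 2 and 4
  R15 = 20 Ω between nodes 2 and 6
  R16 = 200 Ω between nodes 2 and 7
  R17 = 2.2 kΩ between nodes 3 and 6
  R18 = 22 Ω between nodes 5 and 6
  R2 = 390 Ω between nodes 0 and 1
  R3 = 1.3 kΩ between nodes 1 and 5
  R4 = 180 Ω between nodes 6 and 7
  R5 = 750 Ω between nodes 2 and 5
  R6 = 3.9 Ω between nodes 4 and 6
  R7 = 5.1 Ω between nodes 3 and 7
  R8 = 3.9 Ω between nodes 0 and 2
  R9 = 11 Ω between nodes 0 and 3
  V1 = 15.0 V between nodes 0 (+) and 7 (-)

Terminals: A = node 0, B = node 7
Nodal analysis, taking node 7 as the 0 V reference.
Source V1 fixes V_0 = 15 V.
KCL at each unknown node (sum of currents leaving = 0; resistances in Ω):
  Node 1: (V_1 - V_6)/75000 + (V_1 - 15)/390 + (V_1 - V_5)/1300 + (V_1 - V_2)/56 + (V_1 - V_3)/10 = 0
  Node 2: (V_2 - V_5)/750 + (V_2 - 15)/3.9 + (V_2 - V_1)/56 + (V_2 - V_3)/68000 + (V_2 - V_4)/910 + (V_2 - V_6)/20 + (V_2 - 0)/200 = 0
  Node 3: (V_3 - 0)/5.1 + (V_3 - 15)/11 + (V_3 - V_1)/10 + (V_3 - V_2)/68000 + (V_3 - V_6)/2200 = 0
  Node 4: (V_4 - V_6)/3.9 + (V_4 - V_2)/910 = 0
  Node 5: (V_5 - V_1)/1300 + (V_5 - V_2)/750 + (V_5 - 15)/36000 + (V_5 - V_6)/22 = 0
  Node 6: (V_6 - V_1)/75000 + (V_6 - 0)/180 + (V_6 - V_4)/3.9 + (V_6 - V_2)/20 + (V_6 - V_3)/2200 + (V_6 - V_5)/22 = 0
Collecting terms (coefficients in siemens):
  0.1212·V_1 - 0.01786·V_2 - 0.1·V_3 - 0.0007692·V_5 - 0.00001333·V_6 = 0.03846
  0.3317·V_2 - 0.01786·V_1 - 0.00001471·V_3 - 0.001099·V_4 - 0.001333·V_5 - 0.05·V_6 = 3.846
  0.3875·V_3 - 0.1·V_1 - 0.00001471·V_2 - 0.0004545·V_6 = 1.364
  0.2575·V_4 - 0.001099·V_2 - 0.2564·V_6 = 0
  0.04758·V_5 - 0.0007692·V_1 - 0.001333·V_2 - 0.04545·V_6 = 0.0004167
  0.3579·V_6 - 0.00001333·V_1 - 0.05·V_2 - 0.0004545·V_3 - 0.2564·V_4 - 0.04545·V_5 = 0
Solving these 6 simultaneous equations (Gaussian elimination) gives:
  V_1 = 6.818 V, V_2 = 13.93 V, V_3 = 5.294 V, V_4 = 12.47 V
  V_5 = 12.42 V, V_6 = 12.47 V
Power in each resistor, P = (ΔV)²/R:
  P_R1 = (6.818 - 12.47)²/75000 = 0.0004256 W
  P_R2 = (15 - 6.818)²/390 = 0.1716 W
  P_R3 = (6.818 - 12.42)²/1300 = 0.02413 W
  P_R4 = (12.47 - 0)²/180 = 0.8637 W
  P_R5 = (13.93 - 12.42)²/750 = 0.003053 W
  P_R6 = (12.47 - 12.47)²/3.9 = 0.00001001 W
  P_R7 = (5.294 - 0)²/5.1 = 5.496 W
  P_R8 = (15 - 13.93)²/3.9 = 0.2921 W
  P_R9 = (15 - 5.294)²/11 = 8.564 W
  P_R10 = (15 - 12.42)²/36000 = 0.000185 W
  P_R11 = (6.818 - 13.93)²/56 = 0.9038 W
  P_R12 = (6.818 - 5.294)²/10 = 0.2323 W
  P_R13 = (13.93 - 5.294)²/68000 = 0.001097 W
  P_R14 = (13.93 - 12.47)²/910 = 0.002337 W
  P_R15 = (13.93 - 12.47)²/20 = 0.1072 W
  P_R16 = (13.93 - 0)²/200 = 0.9706 W
  P_R17 = (5.294 - 12.47)²/2200 = 0.02339 W
  P_R18 = (12.42 - 12.47)²/22 = 0.0001083 W
P_total = P_R1 + P_R2 + P_R3 + P_R4 + P_R5 + P_R6 + P_R7 + P_R8 + P_R9 + P_R10 + P_R11 + P_R12 + P_R13 + P_R14 + P_R15 + P_R16 + P_R17 + P_R18 = 17.66 W

Final answer: 17.66 W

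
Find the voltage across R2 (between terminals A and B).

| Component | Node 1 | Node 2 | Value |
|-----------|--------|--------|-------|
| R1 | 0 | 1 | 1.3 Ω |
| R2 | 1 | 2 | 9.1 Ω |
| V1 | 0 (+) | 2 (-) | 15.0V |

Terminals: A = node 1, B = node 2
R1 and R2 are in series across V1 (node 0 → node 1 → node 2), and the output A–B is taken across R2, so this is a voltage divider.
Series current: I = V1/(R1 + R2) = 15/(1.3 + 9.1) = 15/10.4 = 1.442 A
V_R2 = I × R2 = V1 × R2/(R1 + R2) = 15 × 9.1/10.4 = 13.12 V

Final answer: 13.12 V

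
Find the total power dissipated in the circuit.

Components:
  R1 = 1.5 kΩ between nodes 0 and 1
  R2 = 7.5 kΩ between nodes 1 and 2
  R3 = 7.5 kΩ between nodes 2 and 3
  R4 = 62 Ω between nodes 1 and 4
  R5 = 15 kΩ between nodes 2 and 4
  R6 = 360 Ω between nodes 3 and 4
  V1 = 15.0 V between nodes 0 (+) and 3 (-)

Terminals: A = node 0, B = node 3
Nodal analysis, taking node 3 as the 0 V reference.
Source V1 fixes V_0 = 15 V.
KCL at each unknown node (sum of currents leaving = 0; resistances in Ω):
  Node 1: (V_1 - 15)/1500 + (V_1 - V_2)/7500 + (V_1 - V_4)/62 = 0
  Node 2: (V_2 - V_1)/7500 + (V_2 - 0)/7500 + (V_2 - V_4)/15000 = 0
  Node 4: (V_4 - V_1)/62 + (V_4 - V_2)/15000 + (V_4 - 0)/360 = 0
Collecting terms (coefficients in siemens):
  0.01693·V_1 - 0.0001333·V_2 - 0.01613·V_4 = 0.01
  0.0003333·V_2 - 0.0001333·V_1 - 0.00006667·V_4 = 0
  0.01897·V_4 - 0.01613·V_1 - 0.00006667·V_2 = 0
Solving these 3 simultaneous equations (Gaussian elimination) gives:
  V_1 = 3.216 V, V_2 = 1.834 V, V_4 = 2.74 V
Power in each resistor, P = (ΔV)²/R:
  P_R1 = (15 - 3.216)²/1500 = 0.09258 W
  P_R2 = (3.216 - 1.834)²/7500 = 0.0002545 W
  P_R3 = (1.834 - 0)²/7500 = 0.0004486 W
  P_R4 = (3.216 - 2.74)²/62 = 0.003649 W
  P_R5 = (1.834 - 2.74)²/15000 = 0.0000547 W
  P_R6 = (0 - 2.74)²/360 = 0.02086 W
P_total = P_R1 + P_R2 + P_R3 + P_R4 + P_R5 + P_R6 = 0.1178 W

Final answer: 0.1178 W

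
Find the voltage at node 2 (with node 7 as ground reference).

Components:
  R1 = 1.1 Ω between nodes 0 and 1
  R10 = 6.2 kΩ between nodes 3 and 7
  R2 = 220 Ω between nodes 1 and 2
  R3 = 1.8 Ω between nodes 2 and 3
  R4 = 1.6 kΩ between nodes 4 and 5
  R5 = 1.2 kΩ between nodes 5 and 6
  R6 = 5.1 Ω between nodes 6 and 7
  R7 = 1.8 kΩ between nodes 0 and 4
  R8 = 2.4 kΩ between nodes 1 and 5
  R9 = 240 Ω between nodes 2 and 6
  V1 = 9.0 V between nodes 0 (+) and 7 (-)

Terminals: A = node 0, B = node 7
Nodal analysis, taking node 7 as the 0 V reference.
Source V1 fixes V_0 = 9 V.
KCL at each unknown node (sum of currents leaving = 0; resistances in Ω):
  Node 1: (V_1 - 9)/1.1 + (V_1 - V_2)/220 + (V_1 - V_5)/2400 = 0
  Node 2: (V_2 - V_1)/220 + (V_2 - V_3)/1.8 + (V_2 - V_6)/240 = 0
  Node 3: (V_3 - V_2)/1.8 + (V_3 - 0)/6200 = 0
  Node 4: (V_4 - V_5)/1600 + (V_4 - 9)/1800 = 0
  Node 5: (V_5 - V_4)/1600 + (V_5 - V_6)/1200 + (V_5 - V_1)/2400 = 0
  Node 6: (V_6 - V_5)/1200 + (V_6 - 0)/5.1 + (V_6 - V_2)/240 = 0
Collecting terms (coefficients in siemens):
  0.9141·V_1 - 0.004545·V_2 - 0.0004167·V_5 = 8.182
  0.5643·V_2 - 0.004545·V_1 - 0.5556·V_3 - 0.004167·V_6 = 0
  0.5557·V_3 - 0.5556·V_2 = 0
  0.001181·V_4 - 0.000625·V_5 = 0.005
  0.001875·V_5 - 0.0004167·V_1 - 0.000625·V_4 - 0.0008333·V_6 = 0
  0.2011·V_6 - 0.004167·V_2 - 0.0008333·V_5 = 0
Solving these 6 simultaneous equations (Gaussian elimination) gives:
  V_1 = 8.976 V, V_2 = 4.652 V, V_3 = 4.65 V, V_4 = 6.458 V
  V_5 = 4.198 V, V_6 = 0.1138 V
The requested potential is V_2 = 4.652 V.

Final answer: V_2 = 4.652 V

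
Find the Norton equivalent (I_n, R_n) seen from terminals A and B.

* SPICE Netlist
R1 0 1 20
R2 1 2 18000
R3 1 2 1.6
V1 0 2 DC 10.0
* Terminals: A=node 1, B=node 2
Find the Thévenin equivalent first; then I_n = V_th/R_th and R_n = R_th.
Step 1 — V_th is the open-circuit voltage V_A - V_B (nothing connected across the terminals).
Nodal analysis, taking node 2 as the 0 V reference.
Source V1 fixes V_0 = 10 V.
KCL at each unknown node (sum of currents leaving = 0; resistances in Ω):
  Node 1: (V_1 - 10)/20 + (V_1 - 0)/18000 + (V_1 - 0)/1.6 = 0
Collecting terms: 0.6751 × V_1 = 0.5  =>  V_1 = 0.7407 V
V_th = V_1 - V_2 = 0.7407 - 0 = 0.7407 V
Step 2 — R_th: zero the source — replace V1 by a short circuit (node 2 merges into node 0) — and find the resistance seen between A (node 1) and B (node 0).
Reduce the network between node 1 (A) and node 0 (B) by series/parallel combination:
  Rp1 = R1 ‖ R2 ‖ R3 (parallel, all between nodes 0 and 1) = 1/(1/20 + 1/18000 + 1/1.6) = 1.481 Ω
R_th = 1.481 Ω
I_n = V_th/R_th = 0.7407/1.481 = 0.5 A, and R_n = R_th = 1.481 Ω

Final answer: I_n = 0.5 A, R_n = 1.481 Ω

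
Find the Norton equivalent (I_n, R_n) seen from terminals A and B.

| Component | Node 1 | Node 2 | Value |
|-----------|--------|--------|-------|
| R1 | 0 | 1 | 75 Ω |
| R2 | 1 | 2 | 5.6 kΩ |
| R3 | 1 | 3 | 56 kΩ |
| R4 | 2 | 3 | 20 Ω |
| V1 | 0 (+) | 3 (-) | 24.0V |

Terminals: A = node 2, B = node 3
Find the Thévenin equivalent first; then I_n = V_th/R_th and R_n = R_th.
Step 1 — V_th is the open-circuit voltage V_A - V_B (nothing connected across the terminals).
Nodal analysis, taking node 3 as the 0 V reference.
Source V1 fixes V_0 = 24 V.
KCL at each unknown node (sum of currents leaving = 0; resistances in Ω):
  Node 1: (V_1 - 24)/75 + (V_1 - V_2)/5600 + (V_1 - 0)/56000 = 0
  Node 2: (V_2 - V_1)/5600 + (V_2 - 0)/20 = 0
Collecting terms (coefficients in siemens):
  0.01353·V_1 - 0.0001786·V_2 = 0.32
  0.05018·V_2 - 0.0001786·V_1 = 0
Determinant D = (0.01353)(0.05018) - (-0.0001786)(-0.0001786) = 0.0006789
V_1 = [(0.32)(0.05018) - (-0.0001786)(0)]/D = 23.65 V
V_2 = [(0.01353)(0) - (0.32)(-0.0001786)]/D = 0.08417 V
V_th = V_2 - V_3 = 0.08417 - 0 = 0.08417 V
Step 2 — R_th: zero the source — replace V1 by a short circuit (node 3 merges into node 0) — and find the resistance seen between A (node 2) and B (node 0).
Reduce the network between node 2 (A) and node 0 (B) by series/parallel combination:
  Rp1 = R1 ‖ R3 (parallel, both between nodes 0 and 1) = 1/(1/75 + 1/56000) = 74.9 Ω
  Rs1 = R2 + Rp1 (series, joined only at node 1) = 5600 + 74.9 = 5675 Ω
  Rp2 = R4 ‖ Rs1 (parallel, both between nodes 0 and 2) = 1/(1/20 + 1/5675) = 19.93 Ω
R_th = 19.93 Ω
I_n = V_th/R_th = 0.08417/19.93 = 0.004223 A, and R_n = R_th = 19.93 Ω

Final answer: I_n = 0.004223 A, R_n = 19.93 Ω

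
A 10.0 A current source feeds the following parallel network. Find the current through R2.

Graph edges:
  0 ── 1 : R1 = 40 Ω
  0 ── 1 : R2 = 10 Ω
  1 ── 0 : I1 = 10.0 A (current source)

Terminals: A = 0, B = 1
All resistors sit directly between nodes 0 and 1, so they are in parallel and share one voltage V; the full source current 10 A splits among them.
1/R_par = 1/40 + 1/10 = 0.125 S  =>  R_par = 8 Ω
V = I × R_par = 10 × 8 = 80 V
I_R2 = V/R2 = 80/10 = 8 A

Final answer: 8 A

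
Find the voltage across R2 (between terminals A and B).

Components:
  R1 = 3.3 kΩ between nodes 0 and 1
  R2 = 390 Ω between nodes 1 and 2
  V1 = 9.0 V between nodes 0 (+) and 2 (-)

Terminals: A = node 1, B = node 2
R1 and R2 are in series across V1 (node 0 → node 1 → node 2), and the output A–B is taken across R2, so this is a voltage divider.
Series current: I = V1/(R1 + R2) = 9/(3300 + 390) = 9/3690 = 0.002439 A
V_R2 = I × R2 = V1 × R2/(R1 + R2) = 9 × 390/3690 = 0.9512 V

Final answer: 0.9512 V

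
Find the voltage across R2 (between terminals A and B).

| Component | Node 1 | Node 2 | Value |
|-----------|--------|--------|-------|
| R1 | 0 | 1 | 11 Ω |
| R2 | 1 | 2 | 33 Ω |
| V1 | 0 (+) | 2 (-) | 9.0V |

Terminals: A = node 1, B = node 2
R1 and R2 are in series across V1 (node 0 → node 1 → node 2), and the output A–B is taken across R2, so this is a voltage divider.
Series current: I = V1/(R1 + R2) = 9/(11 + 33) = 9/44 = 0.2045 A
V_R2 = I × R2 = V1 × R2/(R1 + R2) = 9 × 33/44 = 6.75 V

Final answer: 6.75 V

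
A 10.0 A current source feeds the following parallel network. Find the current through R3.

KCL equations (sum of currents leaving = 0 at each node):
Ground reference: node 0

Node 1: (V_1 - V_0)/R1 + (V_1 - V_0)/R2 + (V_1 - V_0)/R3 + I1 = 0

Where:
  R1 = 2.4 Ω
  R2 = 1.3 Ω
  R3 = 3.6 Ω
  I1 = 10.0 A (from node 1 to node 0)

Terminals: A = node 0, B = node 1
All resistors sit directly between nodes 0 and 1, so they are in parallel and share one voltage V; the full source current 10 A splits among them.
1/R_par = 1/2.4 + 1/1.3 + 1/3.6 = 1.464 S  =>  R_par = 0.6832 Ω
V = I × R_par = 10 × 0.6832 = 6.832 V
I_R3 = V/R3 = 6.832/3.6 = 1.898 A

Final answer: 1.898 A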